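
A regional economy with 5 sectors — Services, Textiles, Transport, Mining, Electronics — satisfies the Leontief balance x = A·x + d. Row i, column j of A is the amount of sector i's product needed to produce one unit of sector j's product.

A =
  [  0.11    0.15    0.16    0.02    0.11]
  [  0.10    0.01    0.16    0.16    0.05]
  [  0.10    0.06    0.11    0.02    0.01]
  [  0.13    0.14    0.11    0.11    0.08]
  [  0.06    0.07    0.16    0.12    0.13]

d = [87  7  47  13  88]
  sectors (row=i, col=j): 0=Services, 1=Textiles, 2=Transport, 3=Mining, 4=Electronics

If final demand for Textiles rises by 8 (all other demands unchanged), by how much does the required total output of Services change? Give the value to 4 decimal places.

1.8265

Form M = I − A:
  [  0.89   -0.15   -0.16   -0.02   -0.11]
  [ -0.10    0.99   -0.16   -0.16   -0.05]
  [ -0.10   -0.06    0.89   -0.02   -0.01]
  [ -0.13   -0.14   -0.11    0.89   -0.08]
  [ -0.06   -0.07   -0.16   -0.12    0.87]
Leontief inverse L = M⁻¹:
  [  1.2098    0.2283    0.3029    0.0991    0.1787]
  [  0.1946    1.0959    0.2795    0.2227    0.1113]
  [  0.1563    0.1065    1.1857    0.0553    0.0446]
  [  0.2411    0.2329    0.2615    1.1979    0.1570]
  [  0.1611    0.1556    0.2975    0.2002    1.2006]
Total output x = L · d:
  x_0 = 1.2098·87 + 0.2283·7 + 0.3029·47 + 0.0991·13 + 0.1787·88 = 138.1015
  x_1 = 0.1946·87 + 1.0959·7 + 0.2795·47 + 0.2227·13 + 0.1113·88 = 50.4217
  x_2 = 0.1563·87 + 0.1065·7 + 1.1857·47 + 0.0553·13 + 0.0446·88 = 74.7131
  x_3 = 0.2411·87 + 0.2329·7 + 0.2615·47 + 1.1979·13 + 0.1570·88 = 64.2896
  x_4 = 0.1611·87 + 0.1556·7 + 0.2975·47 + 0.2002·13 + 1.2006·88 = 137.3385
Δx_0 = L[0,1] · Δd_1 = 0.2283 · 8 = 1.8265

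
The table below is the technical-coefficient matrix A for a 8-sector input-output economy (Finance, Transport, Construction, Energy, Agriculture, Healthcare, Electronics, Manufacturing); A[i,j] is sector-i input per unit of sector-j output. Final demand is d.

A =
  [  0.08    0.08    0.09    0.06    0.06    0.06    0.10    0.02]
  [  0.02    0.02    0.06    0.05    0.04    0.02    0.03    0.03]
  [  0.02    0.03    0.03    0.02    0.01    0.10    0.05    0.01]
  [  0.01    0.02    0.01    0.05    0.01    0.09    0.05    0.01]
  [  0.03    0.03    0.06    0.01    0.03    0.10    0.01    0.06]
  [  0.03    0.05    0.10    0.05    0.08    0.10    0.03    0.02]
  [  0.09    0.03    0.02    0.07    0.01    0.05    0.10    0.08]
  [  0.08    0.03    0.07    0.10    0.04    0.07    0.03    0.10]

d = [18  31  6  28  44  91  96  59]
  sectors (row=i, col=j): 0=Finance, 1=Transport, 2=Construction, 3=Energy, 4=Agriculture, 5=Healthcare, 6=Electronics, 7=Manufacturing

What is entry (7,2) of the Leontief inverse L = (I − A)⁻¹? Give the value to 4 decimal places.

L[7,2] = 0.1181

Form M = I − A:
  [  0.92   -0.08   -0.09   -0.06   -0.06   -0.06   -0.10   -0.02]
  [ -0.02    0.98   -0.06   -0.05   -0.04   -0.02   -0.03   -0.03]
  [ -0.02   -0.03    0.97   -0.02   -0.01   -0.10   -0.05   -0.01]
  [ -0.01   -0.02   -0.01    0.95   -0.01   -0.09   -0.05   -0.01]
  [ -0.03   -0.03   -0.06   -0.01    0.97   -0.10   -0.01   -0.06]
  [ -0.03   -0.05   -0.10   -0.05   -0.08    0.90   -0.03   -0.02]
  [ -0.09   -0.03   -0.02   -0.07   -0.01   -0.05    0.90   -0.08]
  [ -0.08   -0.03   -0.07   -0.10   -0.04   -0.07   -0.03    0.90]
Leontief inverse L = M⁻¹:
  [  1.1197    0.1131    0.1374    0.1037    0.0905    0.1252    0.1485    0.0533]
  [  0.0376    1.0348    0.0815    0.0706    0.0535    0.0540    0.0511    0.0463]
  [  0.0392    0.0472    1.0569    0.0427    0.0286    0.1346    0.0727    0.0260]
  [  0.0270    0.0351    0.0332    1.0714    0.0263    0.1222    0.0707    0.0248]
  [  0.0530    0.0511    0.0950    0.0377    1.0533    0.1442    0.0342    0.0808]
  [  0.0569    0.0764    0.1415    0.0821    0.1071    1.1594    0.0626    0.0448]
  [  0.1304    0.0599    0.0619    0.1149    0.0375    0.1050    1.1451    0.1135]
  [  0.1180    0.0623    0.1181    0.1458    0.0714    0.1371    0.0730    1.1330]
Total output x = L · d:
  x_0 = 1.1197·18 + 0.1131·31 + 0.1374·6 + 0.1037·28 + 0.0905·44 + 0.1252·91 + 0.1485·96 + 0.0533·59 = 60.1719
  x_1 = 0.0376·18 + 1.0348·31 + 0.0815·6 + 0.0706·28 + 0.0535·44 + 0.0540·91 + 0.0511·96 + 0.0463·59 = 50.1185
  x_2 = 0.0392·18 + 0.0472·31 + 1.0569·6 + 0.0427·28 + 0.0286·44 + 0.1346·91 + 0.0727·96 + 0.0260·59 = 31.7274
  x_3 = 0.0270·18 + 0.0351·31 + 0.0332·6 + 1.0714·28 + 0.0263·44 + 0.1222·91 + 0.0707·96 + 0.0248·59 = 52.3050
  x_4 = 0.0530·18 + 0.0511·31 + 0.0950·6 + 0.0377·28 + 1.0533·44 + 0.1442·91 + 0.0342·96 + 0.0808·59 = 71.6821
  x_5 = 0.0569·18 + 0.0764·31 + 0.1415·6 + 0.0821·28 + 0.1071·44 + 1.1594·91 + 0.0626·96 + 0.0448·59 = 125.4098
  x_6 = 0.1304·18 + 0.0599·31 + 0.0619·6 + 0.1149·28 + 0.0375·44 + 0.1050·91 + 1.1451·96 + 0.1135·59 = 135.6305
  x_7 = 0.1180·18 + 0.0623·31 + 0.1181·6 + 0.1458·28 + 0.0714·44 + 0.1371·91 + 0.0730·96 + 1.1330·59 = 98.3151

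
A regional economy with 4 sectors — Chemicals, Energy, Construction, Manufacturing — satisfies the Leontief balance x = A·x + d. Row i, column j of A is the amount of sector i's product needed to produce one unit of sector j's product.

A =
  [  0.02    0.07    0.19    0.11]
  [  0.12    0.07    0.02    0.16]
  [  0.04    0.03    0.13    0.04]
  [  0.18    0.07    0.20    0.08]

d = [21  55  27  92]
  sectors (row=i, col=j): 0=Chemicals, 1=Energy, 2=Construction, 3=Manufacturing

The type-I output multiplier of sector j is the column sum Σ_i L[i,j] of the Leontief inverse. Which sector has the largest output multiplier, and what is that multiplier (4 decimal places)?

Construction (1.8878)

Form M = I − A:
  [  0.98   -0.07   -0.19   -0.11]
  [ -0.12    0.93   -0.02   -0.16]
  [ -0.04   -0.03    0.87   -0.04]
  [ -0.18   -0.07   -0.20    0.92]
Leontief inverse L = M⁻¹:
  [  1.0730    0.1014    0.2729    0.1578]
  [  0.1808    1.1091    0.1155    0.2195]
  [  0.0665    0.0482    1.1806    0.0677]
  [  0.2381    0.1147    0.3188    1.1492]
Total output x = L · d:
  x_0 = 1.0730·21 + 0.1014·55 + 0.2729·27 + 0.1578·92 = 49.9976
  x_1 = 0.1808·21 + 1.1091·55 + 0.1155·27 + 0.2195·92 = 88.1146
  x_2 = 0.0665·21 + 0.0482·55 + 1.1806·27 + 0.0677·92 = 42.1486
  x_3 = 0.2381·21 + 0.1147·55 + 0.3188·27 + 1.1492·92 = 125.6493
Output multipliers (column sums of L):
  Chemicals: 1.5585
  Energy: 1.3735
  Construction: 1.8878
  Manufacturing: 1.5942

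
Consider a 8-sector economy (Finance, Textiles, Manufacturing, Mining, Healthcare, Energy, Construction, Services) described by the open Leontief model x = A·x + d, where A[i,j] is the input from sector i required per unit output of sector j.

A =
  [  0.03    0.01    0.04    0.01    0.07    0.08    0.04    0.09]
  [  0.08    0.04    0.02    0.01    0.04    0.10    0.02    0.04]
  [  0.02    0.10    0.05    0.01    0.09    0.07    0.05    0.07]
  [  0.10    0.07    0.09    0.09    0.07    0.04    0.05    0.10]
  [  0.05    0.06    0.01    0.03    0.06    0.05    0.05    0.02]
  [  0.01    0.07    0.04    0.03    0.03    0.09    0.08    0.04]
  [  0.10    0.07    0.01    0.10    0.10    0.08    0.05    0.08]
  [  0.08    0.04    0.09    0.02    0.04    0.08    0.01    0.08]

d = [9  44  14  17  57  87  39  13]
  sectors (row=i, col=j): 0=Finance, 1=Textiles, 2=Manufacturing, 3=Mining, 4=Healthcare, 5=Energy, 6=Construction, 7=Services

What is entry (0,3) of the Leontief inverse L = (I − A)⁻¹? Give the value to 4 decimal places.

L[0,3] = 0.0311

Form M = I − A:
  [  0.97   -0.01   -0.04   -0.01   -0.07   -0.08   -0.04   -0.09]
  [ -0.08    0.96   -0.02   -0.01   -0.04   -0.10   -0.02   -0.04]
  [ -0.02   -0.10    0.95   -0.01   -0.09   -0.07   -0.05   -0.07]
  [ -0.10   -0.07   -0.09    0.91   -0.07   -0.04   -0.05   -0.10]
  [ -0.05   -0.06   -0.01   -0.03    0.94   -0.05   -0.05   -0.02]
  [ -0.01   -0.07   -0.04   -0.03   -0.03    0.91   -0.08   -0.04]
  [ -0.10   -0.07   -0.01   -0.10   -0.10   -0.08    0.95   -0.08]
  [ -0.08   -0.04   -0.09   -0.02   -0.04   -0.08   -0.01    0.92]
Leontief inverse L = M⁻¹:
  [  1.0639    0.0469    0.0682    0.0311    0.1070    0.1285    0.0688    0.1286]
  [  0.1086    1.0713    0.0444    0.0276    0.0730    0.1468    0.0479    0.0757]
  [  0.0641    0.1446    1.0803    0.0347    0.1349    0.1310    0.0838    0.1144]
  [  0.1619    0.1297    0.1399    1.1263    0.1361    0.1196    0.0952    0.1710]
  [  0.0831    0.0909    0.0316    0.0509    1.0941    0.0935    0.0758    0.0545]
  [  0.0502    0.1112    0.0677    0.0567    0.0711    1.1442    0.1120    0.0821]
  [  0.1605    0.1249    0.0561    0.1378    0.1606    0.1562    1.0954    0.1459]
  [  0.1168    0.0826    0.1245    0.0404    0.0841    0.1382    0.0433    1.1274]
Total output x = L · d:
  x_0 = 1.0639·9 + 0.0469·44 + 0.0682·14 + 0.0311·17 + 0.1070·57 + 0.1285·87 + 0.0688·39 + 0.1286·13 = 34.7562
  x_1 = 0.1086·9 + 1.0713·44 + 0.0444·14 + 0.0276·17 + 0.0730·57 + 0.1468·87 + 0.0479·39 + 0.0757·13 = 68.9906
  x_2 = 0.0641·9 + 0.1446·44 + 1.0803·14 + 0.0347·17 + 0.1349·57 + 0.1310·87 + 0.0838·39 + 0.1144·13 = 46.4929
  x_3 = 0.1619·9 + 0.1297·44 + 0.1399·14 + 1.1263·17 + 0.1361·57 + 0.1196·87 + 0.0952·39 + 0.1710·13 = 52.3683
  x_4 = 0.0831·9 + 0.0909·44 + 0.0316·14 + 0.0509·17 + 1.0941·57 + 0.0935·87 + 0.0758·39 + 0.0545·13 = 80.2174
  x_5 = 0.0502·9 + 0.1112·44 + 0.0677·14 + 0.0567·17 + 0.0711·57 + 1.1442·87 + 0.1120·39 + 0.0821·13 = 116.2850
  x_6 = 0.1605·9 + 0.1249·44 + 0.0561·14 + 0.1378·17 + 0.1606·57 + 0.1562·87 + 1.0954·39 + 0.1459·13 = 77.4249
  x_7 = 0.1168·9 + 0.0826·44 + 0.1245·14 + 0.0404·17 + 0.0841·57 + 0.1382·87 + 0.0433·39 + 1.1274·13 = 40.2800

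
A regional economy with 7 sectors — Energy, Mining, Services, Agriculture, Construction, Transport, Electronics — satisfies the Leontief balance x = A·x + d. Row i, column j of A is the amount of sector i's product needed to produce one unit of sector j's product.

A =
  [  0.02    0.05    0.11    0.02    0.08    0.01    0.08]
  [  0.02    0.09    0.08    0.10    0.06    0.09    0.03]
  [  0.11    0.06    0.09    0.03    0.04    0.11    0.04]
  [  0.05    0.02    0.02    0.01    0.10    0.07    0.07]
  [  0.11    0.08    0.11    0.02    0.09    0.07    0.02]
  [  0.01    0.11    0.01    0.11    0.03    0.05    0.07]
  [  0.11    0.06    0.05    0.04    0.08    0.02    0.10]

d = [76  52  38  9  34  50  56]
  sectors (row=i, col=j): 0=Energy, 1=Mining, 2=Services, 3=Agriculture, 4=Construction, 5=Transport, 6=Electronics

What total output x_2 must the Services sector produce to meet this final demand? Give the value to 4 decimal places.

Form M = I − A:
  [  0.98   -0.05   -0.11   -0.02   -0.08   -0.01   -0.08]
  [ -0.02    0.91   -0.08   -0.10   -0.06   -0.09   -0.03]
  [ -0.11   -0.06    0.91   -0.03   -0.04   -0.11   -0.04]
  [ -0.05   -0.02   -0.02    0.99   -0.10   -0.07   -0.07]
  [ -0.11   -0.08   -0.11   -0.02    0.91   -0.07   -0.02]
  [ -0.01   -0.11   -0.01   -0.11   -0.03    0.95   -0.07]
  [ -0.11   -0.06   -0.05   -0.04   -0.08   -0.02    0.90]
Leontief inverse L = M⁻¹:
  [  1.0706    0.0957    0.1610    0.0494    0.1250    0.0543    0.1164]
  [  0.0682    1.1470    0.1318    0.1427    0.1145    0.1452    0.0751]
  [  0.1571    0.1194    1.1479    0.0733    0.0933    0.1600    0.0892]
  [  0.0902    0.0639    0.0634    1.0389    0.1417    0.1035    0.1050]
  [  0.1637    0.1427    0.1775    0.0631    1.1475    0.1264    0.0674]
  [  0.0485    0.1554    0.0502    0.1456    0.0784    1.0925    0.1098]
  [  0.1638    0.1138    0.1120    0.0746    0.1381    0.0653    1.1484]
Total output x = L · d:
  x_0 = 1.0706·76 + 0.0957·52 + 0.1610·38 + 0.0494·9 + 0.1250·34 + 0.0543·50 + 0.1164·56 = 106.3863
  x_1 = 0.0682·76 + 1.1470·52 + 0.1318·38 + 0.1427·9 + 0.1145·34 + 0.1452·50 + 0.0751·56 = 86.4819
  x_2 = 0.1571·76 + 0.1194·52 + 1.1479·38 + 0.0733·9 + 0.0933·34 + 0.1600·50 + 0.0892·56 = 78.5999
  x_3 = 0.0902·76 + 0.0639·52 + 0.0634·38 + 1.0389·9 + 0.1417·34 + 0.1035·50 + 0.1050·56 = 37.8068
  x_4 = 0.1637·76 + 0.1427·52 + 0.1775·38 + 0.0631·9 + 1.1475·34 + 0.1264·50 + 0.0674·56 = 76.2899
  x_5 = 0.0485·76 + 0.1554·52 + 0.0502·38 + 0.1456·9 + 0.0784·34 + 1.0925·50 + 0.1098·56 = 78.4206
  x_6 = 0.1638·76 + 0.1138·52 + 0.1120·38 + 0.0746·9 + 0.1381·34 + 0.0653·50 + 1.1484·56 = 95.5614

78.5999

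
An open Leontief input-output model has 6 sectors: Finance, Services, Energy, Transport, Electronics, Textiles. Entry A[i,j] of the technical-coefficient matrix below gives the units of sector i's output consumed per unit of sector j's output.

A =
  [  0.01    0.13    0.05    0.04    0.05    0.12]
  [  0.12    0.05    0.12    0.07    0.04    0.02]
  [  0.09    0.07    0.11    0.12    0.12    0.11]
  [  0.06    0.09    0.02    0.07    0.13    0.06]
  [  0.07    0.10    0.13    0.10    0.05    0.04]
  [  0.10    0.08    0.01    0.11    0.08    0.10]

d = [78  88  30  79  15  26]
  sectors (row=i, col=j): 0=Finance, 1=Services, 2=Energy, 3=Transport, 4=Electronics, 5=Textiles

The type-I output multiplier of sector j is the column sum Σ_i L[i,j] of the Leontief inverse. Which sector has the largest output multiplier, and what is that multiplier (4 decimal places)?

Form M = I − A:
  [  0.99   -0.13   -0.05   -0.04   -0.05   -0.12]
  [ -0.12    0.95   -0.12   -0.07   -0.04   -0.02]
  [ -0.09   -0.07    0.89   -0.12   -0.12   -0.11]
  [ -0.06   -0.09   -0.02    0.93   -0.13   -0.06]
  [ -0.07   -0.10   -0.13   -0.10    0.95   -0.04]
  [ -0.10   -0.08   -0.01   -0.11   -0.08    0.90]
Leontief inverse L = M⁻¹:
  [  1.0742    0.1906    0.1060    0.1061    0.1070    0.1723]
  [  0.1765    1.1212    0.1804    0.1365    0.1051    0.0843]
  [  0.1782    0.1727    1.1954    0.2214    0.2146    0.1980]
  [  0.1206    0.1598    0.0827    1.1369    0.1887    0.1139]
  [  0.1417    0.1792    0.2020    0.1798    1.1270    0.1096]
  [  0.1644    0.1582    0.0692    0.1813    0.1469    1.1636]
Total output x = L · d:
  x_0 = 1.0742·78 + 0.1906·88 + 0.1060·30 + 0.1061·79 + 0.1070·15 + 0.1723·26 = 118.2117
  x_1 = 0.1765·78 + 1.1212·88 + 0.1804·30 + 0.1365·79 + 0.1051·15 + 0.0843·26 = 132.3989
  x_2 = 0.1782·78 + 0.1727·88 + 1.1954·30 + 0.2214·79 + 0.2146·15 + 0.1980·26 = 90.8219
  x_3 = 0.1206·78 + 0.1598·88 + 0.0827·30 + 1.1369·79 + 0.1887·15 + 0.1139·26 = 121.5600
  x_4 = 0.1417·78 + 0.1792·88 + 0.2020·30 + 0.1798·79 + 1.1270·15 + 0.1096·26 = 66.8438
  x_5 = 0.1644·78 + 0.1582·88 + 0.0692·30 + 0.1813·79 + 0.1469·15 + 1.1636·26 = 75.6004
Output multipliers (column sums of L):
  Finance: 1.8557
  Services: 1.9817
  Energy: 1.8358
  Transport: 1.9621
  Electronics: 1.8892
  Textiles: 1.8417

Services (1.9817)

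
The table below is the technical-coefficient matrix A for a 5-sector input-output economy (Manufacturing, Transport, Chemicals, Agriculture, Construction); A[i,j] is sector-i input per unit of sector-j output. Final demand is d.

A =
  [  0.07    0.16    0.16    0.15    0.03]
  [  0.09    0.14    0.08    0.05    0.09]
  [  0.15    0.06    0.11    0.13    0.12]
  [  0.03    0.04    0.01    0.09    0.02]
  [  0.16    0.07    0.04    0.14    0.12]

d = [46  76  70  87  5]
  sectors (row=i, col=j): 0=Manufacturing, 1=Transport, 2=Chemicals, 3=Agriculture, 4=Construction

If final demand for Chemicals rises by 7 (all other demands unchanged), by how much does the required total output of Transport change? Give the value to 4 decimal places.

1.0493

Form M = I − A:
  [  0.93   -0.16   -0.16   -0.15   -0.03]
  [ -0.09    0.86   -0.08   -0.05   -0.09]
  [ -0.15   -0.06    0.89   -0.13   -0.12]
  [ -0.03   -0.04   -0.01    0.91   -0.02]
  [ -0.16   -0.07   -0.04   -0.14    0.88]
Leontief inverse L = M⁻¹:
  [  1.1647    0.2538    0.2398    0.2562    0.1042]
  [  0.1739    1.2248    0.1499    0.1412    0.1548]
  [  0.2490    0.1570    1.1940    0.2499    0.1930]
  [  0.0542    0.0675    0.0301    1.1217    0.0384]
  [  0.2455    0.1614    0.1146    0.2476    1.1825]
Total output x = L · d:
  x_0 = 1.1647·46 + 0.2538·76 + 0.2398·70 + 0.2562·87 + 0.1042·5 = 112.4592
  x_1 = 0.1739·46 + 1.2248·76 + 0.1499·70 + 0.1412·87 + 0.1548·5 = 124.6331
  x_2 = 0.2490·46 + 0.1570·76 + 1.1940·70 + 0.2499·87 + 0.1930·5 = 129.6725
  x_3 = 0.0542·46 + 0.0675·76 + 0.0301·70 + 1.1217·87 + 0.0384·5 = 107.5128
  x_4 = 0.2455·46 + 0.1614·76 + 0.1146·70 + 0.2476·87 + 1.1825·5 = 59.0415
Δx_1 = L[1,2] · Δd_2 = 0.1499 · 7 = 1.0493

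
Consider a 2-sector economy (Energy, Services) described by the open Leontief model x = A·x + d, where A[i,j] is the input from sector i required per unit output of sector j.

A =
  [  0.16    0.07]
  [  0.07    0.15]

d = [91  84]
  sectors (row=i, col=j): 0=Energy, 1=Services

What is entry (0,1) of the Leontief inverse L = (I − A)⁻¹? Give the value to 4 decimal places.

L[0,1] = 0.0987

Form M = I − A:
  [  0.84   -0.07]
  [ -0.07    0.85]
Leontief inverse L = M⁻¹:
  [  1.1987    0.0987]
  [  0.0987    1.1846]
Total output x = L · d:
  x_0 = 1.1987·91 + 0.0987·84 = 117.3741
  x_1 = 0.0987·91 + 1.1846·84 = 108.4896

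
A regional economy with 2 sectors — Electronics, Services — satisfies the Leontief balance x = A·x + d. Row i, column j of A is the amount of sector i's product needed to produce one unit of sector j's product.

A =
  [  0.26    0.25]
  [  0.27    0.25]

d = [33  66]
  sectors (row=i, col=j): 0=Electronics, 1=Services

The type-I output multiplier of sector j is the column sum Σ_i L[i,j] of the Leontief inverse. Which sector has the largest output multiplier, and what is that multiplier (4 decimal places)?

Form M = I − A:
  [  0.74   -0.25]
  [ -0.27    0.75]
Leontief inverse L = M⁻¹:
  [  1.5385    0.5128]
  [  0.5538    1.5179]
Total output x = L · d:
  x_0 = 1.5385·33 + 0.5128·66 = 84.6154
  x_1 = 0.5538·33 + 1.5179·66 = 118.4615
Output multipliers (column sums of L):
  Electronics: 2.0923
  Services: 2.0308

Electronics (2.0923)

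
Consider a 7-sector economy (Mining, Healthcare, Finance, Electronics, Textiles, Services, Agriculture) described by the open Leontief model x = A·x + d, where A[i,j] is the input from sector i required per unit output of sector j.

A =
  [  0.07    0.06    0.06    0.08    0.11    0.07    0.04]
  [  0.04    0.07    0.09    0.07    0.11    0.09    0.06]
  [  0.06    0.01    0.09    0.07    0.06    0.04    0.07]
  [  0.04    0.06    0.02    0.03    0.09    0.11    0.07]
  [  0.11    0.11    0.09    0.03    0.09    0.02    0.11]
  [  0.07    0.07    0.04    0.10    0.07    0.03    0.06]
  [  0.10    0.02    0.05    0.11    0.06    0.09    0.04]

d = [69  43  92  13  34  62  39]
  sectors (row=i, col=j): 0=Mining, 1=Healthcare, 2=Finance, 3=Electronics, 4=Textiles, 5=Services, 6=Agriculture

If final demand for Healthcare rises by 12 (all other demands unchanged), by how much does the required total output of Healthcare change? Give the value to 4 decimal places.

Form M = I − A:
  [  0.93   -0.06   -0.06   -0.08   -0.11   -0.07   -0.04]
  [ -0.04    0.93   -0.09   -0.07   -0.11   -0.09   -0.06]
  [ -0.06   -0.01    0.91   -0.07   -0.06   -0.04   -0.07]
  [ -0.04   -0.06   -0.02    0.97   -0.09   -0.11   -0.07]
  [ -0.11   -0.11   -0.09   -0.03    0.91   -0.02   -0.11]
  [ -0.07   -0.07   -0.04   -0.10   -0.07    0.97   -0.06]
  [ -0.10   -0.02   -0.05   -0.11   -0.06   -0.09    0.96]
Leontief inverse L = M⁻¹:
  [  1.1375    0.1182    0.1199    0.1418    0.1904    0.1276    0.1037]
  [  0.1127    1.1302    0.1552    0.1382    0.1942    0.1510    0.1284]
  [  0.1145    0.0509    1.1365    0.1214    0.1215    0.0872    0.1190]
  [  0.1000    0.1106    0.0708    1.0875    0.1580    0.1585    0.1236]
  [  0.1882    0.1711    0.1623    0.1056    1.1821    0.0891    0.1791]
  [  0.1289    0.1205    0.0920    0.1554    0.1427    1.0865    0.1152]
  [  0.1621    0.0732    0.1018    0.1698    0.1356    0.1466    1.0975]
Total output x = L · d:
  x_0 = 1.1375·69 + 0.1182·43 + 0.1199·92 + 0.1418·13 + 0.1904·34 + 0.1276·62 + 0.1037·39 = 114.8697
  x_1 = 0.1127·69 + 1.1302·43 + 0.1552·92 + 0.1382·13 + 0.1942·34 + 0.1510·62 + 0.1284·39 = 93.4200
  x_2 = 0.1145·69 + 0.0509·43 + 1.1365·92 + 0.1214·13 + 0.1215·34 + 0.0872·62 + 0.1190·39 = 130.4055
  x_3 = 0.1000·69 + 0.1106·43 + 0.0708·92 + 1.0875·13 + 0.1580·34 + 0.1585·62 + 0.1236·39 = 52.3267
  x_4 = 0.1882·69 + 0.1711·43 + 0.1623·92 + 0.1056·13 + 1.1821·34 + 0.0891·62 + 0.1791·39 = 89.3492
  x_5 = 0.1289·69 + 0.1205·43 + 0.0920·92 + 0.1554·13 + 0.1427·34 + 1.0865·62 + 0.1152·39 = 101.2657
  x_6 = 0.1621·69 + 0.0732·43 + 0.1018·92 + 0.1698·13 + 0.1356·34 + 0.1466·62 + 1.0975·39 = 82.4026
Δx_1 = L[1,1] · Δd_1 = 1.1302 · 12 = 13.5627

13.5627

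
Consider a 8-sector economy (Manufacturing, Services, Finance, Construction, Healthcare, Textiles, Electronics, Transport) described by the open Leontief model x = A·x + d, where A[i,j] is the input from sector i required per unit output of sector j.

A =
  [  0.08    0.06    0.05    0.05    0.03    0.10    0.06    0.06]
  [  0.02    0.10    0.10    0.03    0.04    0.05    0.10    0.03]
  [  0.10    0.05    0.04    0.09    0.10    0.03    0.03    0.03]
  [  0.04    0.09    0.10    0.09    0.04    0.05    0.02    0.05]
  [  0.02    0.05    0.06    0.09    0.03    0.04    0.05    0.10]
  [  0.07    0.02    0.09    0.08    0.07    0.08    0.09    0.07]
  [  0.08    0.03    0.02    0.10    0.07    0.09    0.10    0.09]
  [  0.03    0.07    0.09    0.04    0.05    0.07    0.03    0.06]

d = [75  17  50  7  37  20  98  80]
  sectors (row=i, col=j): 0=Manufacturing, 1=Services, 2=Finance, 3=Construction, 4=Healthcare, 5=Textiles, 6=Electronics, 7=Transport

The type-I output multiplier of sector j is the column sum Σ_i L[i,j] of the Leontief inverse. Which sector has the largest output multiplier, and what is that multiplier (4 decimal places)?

Form M = I − A:
  [  0.92   -0.06   -0.05   -0.05   -0.03   -0.10   -0.06   -0.06]
  [ -0.02    0.90   -0.10   -0.03   -0.04   -0.05   -0.10   -0.03]
  [ -0.10   -0.05    0.96   -0.09   -0.10   -0.03   -0.03   -0.03]
  [ -0.04   -0.09   -0.10    0.91   -0.04   -0.05   -0.02   -0.05]
  [ -0.02   -0.05   -0.06   -0.09    0.97   -0.04   -0.05   -0.10]
  [ -0.07   -0.02   -0.09   -0.08   -0.07    0.92   -0.09   -0.07]
  [ -0.08   -0.03   -0.02   -0.10   -0.07   -0.09    0.90   -0.09]
  [ -0.03   -0.07   -0.09   -0.04   -0.05   -0.07   -0.03    0.94]
Leontief inverse L = M⁻¹:
  [  1.1361    0.1158    0.1180    0.1191    0.0837    0.1646    0.1203    0.1190]
  [  0.0738    1.1544    0.1616    0.0982    0.0943    0.1076    0.1596    0.0853]
  [  0.1488    0.1063    1.1038    0.1557    0.1458    0.0873    0.0817    0.0862]
  [  0.0914    0.1488    0.1674    1.1562    0.0920    0.1052    0.0729    0.1020]
  [  0.0659    0.1032    0.1221    0.1511    1.0775    0.0928    0.0974    0.1503]
  [  0.1355    0.0837    0.1656    0.1642    0.1330    1.1521    0.1548    0.1401]
  [  0.1434    0.0962    0.1001    0.1841    0.1311    0.1665    1.1682    0.1634]
  [  0.0781    0.1210    0.1506    0.1014    0.0990    0.1221    0.0806    1.1102]
Total output x = L · d:
  x_0 = 1.1361·75 + 0.1158·17 + 0.1180·50 + 0.1191·7 + 0.0837·37 + 0.1646·20 + 0.1203·98 + 0.1190·80 = 121.6018
  x_1 = 0.0738·75 + 1.1544·17 + 0.1616·50 + 0.0982·7 + 0.0943·37 + 0.1076·20 + 0.1596·98 + 0.0853·80 = 62.0291
  x_2 = 0.1488·75 + 0.1063·17 + 1.1038·50 + 0.1557·7 + 0.1458·37 + 0.0873·20 + 0.0817·98 + 0.0862·80 = 91.2917
  x_3 = 0.0914·75 + 0.1488·17 + 0.1674·50 + 1.1562·7 + 0.0920·37 + 0.1052·20 + 0.0729·98 + 0.1020·80 = 46.6673
  x_4 = 0.0659·75 + 0.1032·17 + 0.1221·50 + 0.1511·7 + 1.0775·37 + 0.0928·20 + 0.0974·98 + 0.1503·80 = 77.1585
  x_5 = 0.1355·75 + 0.0837·17 + 0.1656·50 + 0.1642·7 + 0.1330·37 + 1.1521·20 + 0.1548·98 + 0.1401·80 = 75.3577
  x_6 = 0.1434·75 + 0.0962·17 + 0.1001·50 + 0.1841·7 + 0.1311·37 + 0.1665·20 + 1.1682·98 + 0.1634·80 = 154.4142
  x_7 = 0.0781·75 + 0.1210·17 + 0.1506·50 + 0.1014·7 + 0.0990·37 + 0.1221·20 + 0.0806·98 + 1.1102·80 = 118.9771
Output multipliers (column sums of L):
  Manufacturing: 1.8731
  Services: 1.9293
  Finance: 2.0892
  Construction: 2.1300
  Healthcare: 1.8564
  Textiles: 1.9982
  Electronics: 1.9355
  Transport: 1.9565

Construction (2.1300)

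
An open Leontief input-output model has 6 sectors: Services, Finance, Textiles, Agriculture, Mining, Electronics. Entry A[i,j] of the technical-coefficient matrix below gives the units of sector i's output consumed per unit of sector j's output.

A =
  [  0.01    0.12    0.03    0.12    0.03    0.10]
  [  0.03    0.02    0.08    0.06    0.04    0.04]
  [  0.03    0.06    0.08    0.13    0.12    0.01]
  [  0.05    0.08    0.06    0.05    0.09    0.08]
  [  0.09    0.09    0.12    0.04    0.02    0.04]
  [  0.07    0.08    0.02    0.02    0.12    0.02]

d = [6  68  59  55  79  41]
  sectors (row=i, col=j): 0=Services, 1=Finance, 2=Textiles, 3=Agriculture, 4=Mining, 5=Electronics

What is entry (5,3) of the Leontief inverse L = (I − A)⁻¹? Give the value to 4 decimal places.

Form M = I − A:
  [  0.99   -0.12   -0.03   -0.12   -0.03   -0.10]
  [ -0.03    0.98   -0.08   -0.06   -0.04   -0.04]
  [ -0.03   -0.06    0.92   -0.13   -0.12   -0.01]
  [ -0.05   -0.08   -0.06    0.95   -0.09   -0.08]
  [ -0.09   -0.09   -0.12   -0.04    0.98   -0.04]
  [ -0.07   -0.08   -0.02   -0.02   -0.12    0.98]
Leontief inverse L = M⁻¹:
  [  1.0414    0.1624    0.0713    0.1576    0.0776    0.1296]
  [  0.0508    1.0526    0.1101    0.0923    0.0738    0.0598]
  [  0.0650    0.1108    1.1331    0.1782    0.1670    0.0441]
  [  0.0822    0.1270    0.1049    1.0934    0.1344    0.1094]
  [  0.1155    0.1352    0.1621    0.0917    1.0663    0.0700]
  [  0.0957    0.1189    0.0592    0.0560    0.1483    1.0463]
Total output x = L · d:
  x_0 = 1.0414·6 + 0.1624·68 + 0.0713·59 + 0.1576·55 + 0.0776·79 + 0.1296·41 = 41.6112
  x_1 = 0.0508·6 + 1.0526·68 + 0.1101·59 + 0.0923·55 + 0.0738·79 + 0.0598·41 = 91.7406
  x_2 = 0.0650·6 + 0.1108·68 + 1.1331·59 + 0.1782·55 + 0.1670·79 + 0.0441·41 = 99.5817
  x_3 = 0.0822·6 + 0.1270·68 + 0.1049·59 + 1.0934·55 + 0.1344·79 + 0.1094·41 = 90.5538
  x_4 = 0.1155·6 + 0.1352·68 + 0.1621·59 + 0.0917·55 + 1.0663·79 + 0.0700·41 = 111.5993
  x_5 = 0.0957·6 + 0.1189·68 + 0.0592·59 + 0.0560·55 + 0.1483·79 + 1.0463·41 = 69.8435

L[5,3] = 0.0560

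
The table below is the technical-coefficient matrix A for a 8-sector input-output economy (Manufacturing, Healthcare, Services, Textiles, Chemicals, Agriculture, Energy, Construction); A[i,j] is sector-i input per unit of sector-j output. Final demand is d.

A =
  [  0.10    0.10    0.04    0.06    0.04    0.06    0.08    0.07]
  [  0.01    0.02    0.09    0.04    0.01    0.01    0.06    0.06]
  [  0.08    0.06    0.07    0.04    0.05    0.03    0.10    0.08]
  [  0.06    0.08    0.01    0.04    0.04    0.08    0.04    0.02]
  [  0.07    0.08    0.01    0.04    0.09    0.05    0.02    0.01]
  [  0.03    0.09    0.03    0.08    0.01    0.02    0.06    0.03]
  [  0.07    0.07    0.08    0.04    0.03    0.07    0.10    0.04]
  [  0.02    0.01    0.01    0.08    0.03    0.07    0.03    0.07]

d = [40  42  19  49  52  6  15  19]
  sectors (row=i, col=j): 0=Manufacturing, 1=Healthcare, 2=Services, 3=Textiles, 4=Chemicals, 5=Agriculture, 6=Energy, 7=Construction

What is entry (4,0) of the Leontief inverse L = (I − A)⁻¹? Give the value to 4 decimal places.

Form M = I − A:
  [  0.90   -0.10   -0.04   -0.06   -0.04   -0.06   -0.08   -0.07]
  [ -0.01    0.98   -0.09   -0.04   -0.01   -0.01   -0.06   -0.06]
  [ -0.08   -0.06    0.93   -0.04   -0.05   -0.03   -0.10   -0.08]
  [ -0.06   -0.08   -0.01    0.96   -0.04   -0.08   -0.04   -0.02]
  [ -0.07   -0.08   -0.01   -0.04    0.91   -0.05   -0.02   -0.01]
  [ -0.03   -0.09   -0.03   -0.08   -0.01    0.98   -0.06   -0.03]
  [ -0.07   -0.07   -0.08   -0.04   -0.03   -0.07    0.90   -0.04]
  [ -0.02   -0.01   -0.01   -0.08   -0.03   -0.07   -0.03    0.93]
Leontief inverse L = M⁻¹:
  [  1.1500    0.1580    0.0833    0.1092    0.0713    0.1054    0.1394    0.1164]
  [  0.0391    1.0503    0.1147    0.0665    0.0289    0.0366    0.0952    0.0876]
  [  0.1296    0.1143    1.1110    0.0857    0.0819    0.0744    0.1573    0.1246]
  [  0.0917    0.1202    0.0385    1.0728    0.0600    0.1077    0.0782    0.0485]
  [  0.1038    0.1211    0.0366    0.0714    1.1139    0.0780    0.0557    0.0372]
  [  0.0600    0.1248    0.0590    0.1089    0.0287    1.0486    0.0975    0.0583]
  [  0.1183    0.1252    0.1229    0.0847    0.0592    0.1110    1.1589    0.0834]
  [  0.0461    0.0436    0.0279    0.1095    0.0479    0.0978    0.0590    1.0925]
Total output x = L · d:
  x_0 = 1.1500·40 + 0.1580·42 + 0.0833·19 + 0.1092·49 + 0.0713·52 + 0.1054·6 + 0.1394·15 + 0.1164·19 = 68.2119
  x_1 = 0.0391·40 + 1.0503·42 + 0.1147·19 + 0.0665·49 + 0.0289·52 + 0.0366·6 + 0.0952·15 + 0.0876·19 = 55.9271
  x_2 = 0.1296·40 + 0.1143·42 + 1.1110·19 + 0.0857·49 + 0.0819·52 + 0.0744·6 + 0.1573·15 + 0.1246·19 = 44.7214
  x_3 = 0.0917·40 + 0.1202·42 + 0.0385·19 + 1.0728·49 + 0.0600·52 + 0.1077·6 + 0.0782·15 + 0.0485·19 = 67.8730
  x_4 = 0.1038·40 + 0.1211·42 + 0.0366·19 + 0.0714·49 + 1.1139·52 + 0.0780·6 + 0.0557·15 + 0.0372·19 = 73.3631
  x_5 = 0.0600·40 + 0.1248·42 + 0.0590·19 + 0.1089·49 + 0.0287·52 + 1.0486·6 + 0.0975·15 + 0.0583·19 = 24.4538
  x_6 = 0.1183·40 + 0.1252·42 + 0.1229·19 + 0.0847·49 + 0.0592·52 + 0.1110·6 + 1.1589·15 + 0.0834·19 = 39.1851
  x_7 = 0.0461·40 + 0.0436·42 + 0.0279·19 + 0.1095·49 + 0.0479·52 + 0.0978·6 + 0.0590·15 + 1.0925·19 = 34.2890

L[4,0] = 0.1038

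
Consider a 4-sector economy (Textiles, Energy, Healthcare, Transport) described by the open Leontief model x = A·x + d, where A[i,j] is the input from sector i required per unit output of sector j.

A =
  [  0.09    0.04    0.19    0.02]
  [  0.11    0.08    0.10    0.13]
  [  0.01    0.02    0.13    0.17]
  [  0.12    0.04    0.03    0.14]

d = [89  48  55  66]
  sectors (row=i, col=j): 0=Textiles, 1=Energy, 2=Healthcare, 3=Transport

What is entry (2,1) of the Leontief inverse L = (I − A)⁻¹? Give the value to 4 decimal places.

Form M = I − A:
  [  0.91   -0.04   -0.19   -0.02]
  [ -0.11    0.92   -0.10   -0.13]
  [ -0.01   -0.02    0.87   -0.17]
  [ -0.12   -0.04   -0.03    0.86]
Leontief inverse L = M⁻¹:
  [  1.1199    0.0579    0.2542    0.0850]
  [  0.1626    1.1066    0.1698    0.2046]
  [  0.0490    0.0380    1.1727    0.2387]
  [  0.1655    0.0609    0.0843    1.1925]
Total output x = L · d:
  x_0 = 1.1199·89 + 0.0579·48 + 0.2542·55 + 0.0850·66 = 122.0437
  x_1 = 0.1626·89 + 1.1066·48 + 0.1698·55 + 0.2046·66 = 90.4322
  x_2 = 0.0490·89 + 0.0380·48 + 1.1727·55 + 0.2387·66 = 86.4347
  x_3 = 0.1655·89 + 0.0609·48 + 0.0843·55 + 1.1925·66 = 100.9949

L[2,1] = 0.0380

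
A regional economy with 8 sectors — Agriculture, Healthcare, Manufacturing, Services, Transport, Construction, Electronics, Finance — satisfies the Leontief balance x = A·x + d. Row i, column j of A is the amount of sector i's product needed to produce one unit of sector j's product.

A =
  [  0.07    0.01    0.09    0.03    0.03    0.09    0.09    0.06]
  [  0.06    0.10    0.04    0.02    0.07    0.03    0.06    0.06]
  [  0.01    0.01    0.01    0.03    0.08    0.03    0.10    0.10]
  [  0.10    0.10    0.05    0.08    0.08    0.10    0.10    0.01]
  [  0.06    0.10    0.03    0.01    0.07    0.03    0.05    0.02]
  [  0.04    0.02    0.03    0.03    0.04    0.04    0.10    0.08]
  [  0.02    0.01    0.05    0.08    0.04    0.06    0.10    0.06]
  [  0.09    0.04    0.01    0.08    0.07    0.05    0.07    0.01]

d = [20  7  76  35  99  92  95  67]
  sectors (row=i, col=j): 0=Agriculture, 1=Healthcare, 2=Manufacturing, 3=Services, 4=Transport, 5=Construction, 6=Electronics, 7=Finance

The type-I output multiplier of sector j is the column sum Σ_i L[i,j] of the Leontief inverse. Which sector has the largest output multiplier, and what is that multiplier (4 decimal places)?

Electronics (2.1882)

Form M = I − A:
  [  0.93   -0.01   -0.09   -0.03   -0.03   -0.09   -0.09   -0.06]
  [ -0.06    0.90   -0.04   -0.02   -0.07   -0.03   -0.06   -0.06]
  [ -0.01   -0.01    0.99   -0.03   -0.08   -0.03   -0.10   -0.10]
  [ -0.10   -0.10   -0.05    0.92   -0.08   -0.10   -0.10   -0.01]
  [ -0.06   -0.10   -0.03   -0.01    0.93   -0.03   -0.05   -0.02]
  [ -0.04   -0.02   -0.03   -0.03   -0.04    0.96   -0.10   -0.08]
  [ -0.02   -0.01   -0.05   -0.08   -0.04   -0.06    0.90   -0.06]
  [ -0.09   -0.04   -0.01   -0.08   -0.07   -0.05   -0.07    0.99]
Leontief inverse L = M⁻¹:
  [  1.1109    0.0393    0.1217    0.0695    0.0759    0.1344    0.1623    0.1049]
  [  0.1025    1.1390    0.0707    0.0530    0.1153    0.0693    0.1217    0.0982]
  [  0.0466    0.0410    1.0338    0.0639    0.1179    0.0645    0.1530    0.1272]
  [  0.1590    0.1527    0.0972    1.1281    0.1423    0.1603    0.1932    0.0676]
  [  0.0945    0.1335    0.0569    0.0353    1.1074    0.0622    0.1012    0.0535]
  [  0.0762    0.0480    0.0562    0.0647    0.0780    1.0769    0.1569    0.1120]
  [  0.0607    0.0437    0.0788    0.1195    0.0841    0.1025    1.1657    0.0961]
  [  0.1333    0.0773    0.0447    0.1145    0.1124    0.0946    0.1343    1.0466]
Total output x = L · d:
  x_0 = 1.1109·20 + 0.0393·7 + 0.1217·76 + 0.0695·35 + 0.0759·99 + 0.1344·92 + 0.1623·95 + 0.1049·67 = 76.5007
  x_1 = 0.1025·20 + 1.1390·7 + 0.0707·76 + 0.0530·35 + 0.1153·99 + 0.0693·92 + 0.1217·95 + 0.0982·67 = 53.1820
  x_2 = 0.0466·20 + 0.0410·7 + 1.0338·76 + 0.0639·35 + 0.1179·99 + 0.0645·92 + 0.1530·95 + 0.1272·67 = 122.6855
  x_3 = 0.1590·20 + 0.1527·7 + 0.0972·76 + 1.1281·35 + 0.1423·99 + 0.1603·92 + 0.1932·95 + 0.0676·67 = 102.8387
  x_4 = 0.0945·20 + 0.1335·7 + 0.0569·76 + 0.0353·35 + 1.1074·99 + 0.0622·92 + 0.1012·95 + 0.0535·67 = 136.9275
  x_5 = 0.0762·20 + 0.0480·7 + 0.0562·76 + 0.0647·35 + 0.0780·99 + 1.0769·92 + 0.1569·95 + 0.1120·67 = 137.5984
  x_6 = 0.0607·20 + 0.0437·7 + 0.0788·76 + 0.1195·35 + 0.0841·99 + 0.1025·92 + 1.1657·95 + 0.0961·67 = 146.6176
  x_7 = 0.1333·20 + 0.0773·7 + 0.0447·76 + 0.1145·35 + 0.1124·99 + 0.0946·92 + 0.1343·95 + 1.0466·67 = 113.3277
Output multipliers (column sums of L):
  Agriculture: 1.7837
  Healthcare: 1.6745
  Manufacturing: 1.5599
  Services: 1.6485
  Transport: 1.8333
  Construction: 1.7646
  Electronics: 2.1882
  Finance: 1.7062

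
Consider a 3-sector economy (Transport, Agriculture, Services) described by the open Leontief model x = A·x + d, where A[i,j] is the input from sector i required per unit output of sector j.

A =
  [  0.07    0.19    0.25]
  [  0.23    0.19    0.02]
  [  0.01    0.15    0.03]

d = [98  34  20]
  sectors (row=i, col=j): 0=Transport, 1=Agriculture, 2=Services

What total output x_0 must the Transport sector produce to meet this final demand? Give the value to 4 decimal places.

Form M = I − A:
  [  0.93   -0.19   -0.25]
  [ -0.23    0.81   -0.02]
  [ -0.01   -0.15    0.97]
Leontief inverse L = M⁻¹:
  [  1.1598    0.3287    0.3057]
  [  0.3309    1.3331    0.1128]
  [  0.0631    0.2095    1.0515]
Total output x = L · d:
  x_0 = 1.1598·98 + 0.3287·34 + 0.3057·20 = 130.9534
  x_1 = 0.3309·98 + 1.3331·34 + 0.1128·20 = 80.0075
  x_2 = 0.0631·98 + 0.2095·34 + 1.0515·20 = 34.3409

130.9534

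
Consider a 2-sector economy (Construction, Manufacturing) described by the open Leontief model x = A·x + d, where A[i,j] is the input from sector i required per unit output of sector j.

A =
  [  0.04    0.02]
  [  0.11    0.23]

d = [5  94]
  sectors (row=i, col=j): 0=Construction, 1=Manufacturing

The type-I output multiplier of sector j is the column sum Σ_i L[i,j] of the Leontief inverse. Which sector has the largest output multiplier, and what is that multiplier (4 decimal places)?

Manufacturing (1.3297)

Form M = I − A:
  [  0.96   -0.02]
  [ -0.11    0.77]
Leontief inverse L = M⁻¹:
  [  1.0448    0.0271]
  [  0.1493    1.3026]
Total output x = L · d:
  x_0 = 1.0448·5 + 0.0271·94 = 7.7748
  x_1 = 0.1493·5 + 1.3026·94 = 123.1886
Output multipliers (column sums of L):
  Construction: 1.1940
  Manufacturing: 1.3297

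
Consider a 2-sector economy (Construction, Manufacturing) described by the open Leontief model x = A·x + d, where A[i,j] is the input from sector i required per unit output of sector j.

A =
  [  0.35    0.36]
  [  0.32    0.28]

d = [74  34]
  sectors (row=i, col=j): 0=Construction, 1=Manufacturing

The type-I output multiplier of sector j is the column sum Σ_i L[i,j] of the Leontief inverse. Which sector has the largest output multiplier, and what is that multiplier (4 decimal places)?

Construction (2.9478)

Form M = I − A:
  [  0.65   -0.36]
  [ -0.32    0.72]
Leontief inverse L = M⁻¹:
  [  2.0408    1.0204]
  [  0.9070    1.8424]
Total output x = L · d:
  x_0 = 2.0408·74 + 1.0204·34 = 185.7143
  x_1 = 0.9070·74 + 1.8424·34 = 129.7619
Output multipliers (column sums of L):
  Construction: 2.9478
  Manufacturing: 2.8628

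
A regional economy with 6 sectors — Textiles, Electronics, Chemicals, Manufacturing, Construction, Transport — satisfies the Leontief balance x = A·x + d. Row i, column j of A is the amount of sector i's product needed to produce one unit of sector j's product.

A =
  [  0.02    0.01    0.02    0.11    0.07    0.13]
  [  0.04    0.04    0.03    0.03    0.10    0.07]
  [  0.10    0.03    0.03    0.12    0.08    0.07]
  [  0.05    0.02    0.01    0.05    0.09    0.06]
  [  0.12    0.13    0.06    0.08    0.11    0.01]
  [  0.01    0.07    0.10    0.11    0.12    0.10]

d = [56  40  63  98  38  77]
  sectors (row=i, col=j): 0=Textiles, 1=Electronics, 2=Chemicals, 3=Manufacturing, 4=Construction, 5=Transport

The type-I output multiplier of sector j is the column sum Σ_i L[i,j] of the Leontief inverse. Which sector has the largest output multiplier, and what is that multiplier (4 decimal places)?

Form M = I − A:
  [  0.98   -0.01   -0.02   -0.11   -0.07   -0.13]
  [ -0.04    0.96   -0.03   -0.03   -0.10   -0.07]
  [ -0.10   -0.03    0.97   -0.12   -0.08   -0.07]
  [ -0.05   -0.02   -0.01    0.95   -0.09   -0.06]
  [ -0.12   -0.13   -0.06   -0.08    0.89   -0.01]
  [ -0.01   -0.07   -0.10   -0.11   -0.12    0.90]
Leontief inverse L = M⁻¹:
  [  1.0536    0.0463    0.0507    0.1609    0.1321    0.1719]
  [  0.0732    1.0741    0.0558    0.0745    0.1532    0.1051]
  [  0.1393    0.0672    1.0594    0.1786    0.1481    0.1213]
  [  0.0787    0.0498    0.0324    1.0896    0.1373    0.0919]
  [  0.1699    0.1735    0.0909    0.1446    1.1884    0.0680]
  [  0.0652    0.1207    0.1387    0.1799    0.2051    1.1550]
Total output x = L · d:
  x_0 = 1.0536·56 + 0.0463·40 + 0.0507·63 + 0.1609·98 + 0.1321·38 + 0.1719·77 = 98.0761
  x_1 = 0.0732·56 + 1.0741·40 + 0.0558·63 + 0.0745·98 + 0.1532·38 + 0.1051·77 = 71.7956
  x_2 = 0.1393·56 + 0.0672·40 + 1.0594·63 + 0.1786·98 + 0.1481·38 + 0.1213·77 = 109.7035
  x_3 = 0.0787·56 + 0.0498·40 + 0.0324·63 + 1.0896·98 + 0.1373·38 + 0.0919·77 = 127.5135
  x_4 = 0.1699·56 + 0.1735·40 + 0.0909·63 + 0.1446·98 + 1.1884·38 + 0.0680·77 = 86.7433
  x_5 = 0.0652·56 + 0.1207·40 + 0.1387·63 + 0.1799·98 + 0.2051·38 + 1.1550·77 = 131.5694
Output multipliers (column sums of L):
  Textiles: 1.5799
  Electronics: 1.5317
  Chemicals: 1.4278
  Manufacturing: 1.8281
  Construction: 1.9642
  Transport: 1.7132

Construction (1.9642)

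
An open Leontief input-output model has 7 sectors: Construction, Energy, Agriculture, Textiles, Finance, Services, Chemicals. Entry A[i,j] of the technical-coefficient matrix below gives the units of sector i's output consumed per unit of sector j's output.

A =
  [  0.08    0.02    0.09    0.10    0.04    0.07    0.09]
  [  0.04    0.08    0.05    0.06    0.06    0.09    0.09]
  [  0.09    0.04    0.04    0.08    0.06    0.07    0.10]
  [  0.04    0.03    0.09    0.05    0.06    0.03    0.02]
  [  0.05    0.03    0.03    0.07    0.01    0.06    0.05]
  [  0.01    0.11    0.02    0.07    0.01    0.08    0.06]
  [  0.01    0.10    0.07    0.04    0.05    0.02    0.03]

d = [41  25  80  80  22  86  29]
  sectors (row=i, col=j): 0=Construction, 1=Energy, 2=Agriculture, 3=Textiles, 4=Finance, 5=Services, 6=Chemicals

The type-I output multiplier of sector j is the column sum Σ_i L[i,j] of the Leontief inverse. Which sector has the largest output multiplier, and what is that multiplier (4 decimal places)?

Form M = I − A:
  [  0.92   -0.02   -0.09   -0.10   -0.04   -0.07   -0.09]
  [ -0.04    0.92   -0.05   -0.06   -0.06   -0.09   -0.09]
  [ -0.09   -0.04    0.96   -0.08   -0.06   -0.07   -0.10]
  [ -0.04   -0.03   -0.09    0.95   -0.06   -0.03   -0.02]
  [ -0.05   -0.03   -0.03   -0.07    0.99   -0.06   -0.05]
  [ -0.01   -0.11   -0.02   -0.07   -0.01    0.92   -0.06]
  [ -0.01   -0.10   -0.07   -0.04   -0.05   -0.02    0.97]
Leontief inverse L = M⁻¹:
  [  1.1168    0.0664    0.1373    0.1531    0.0749    0.1148    0.1380]
  [  0.0707    1.1300    0.0913    0.1090    0.0917    0.1354    0.1362]
  [  0.1236    0.0867    1.0860    0.1313    0.0925    0.1140    0.1460]
  [  0.0672    0.0581    0.1190    1.0863    0.0827    0.0618    0.0544]
  [  0.0707    0.0602    0.0591    0.1020    1.0312    0.0881    0.0789]
  [  0.0314    0.1514    0.0521    0.1062    0.0361    1.1160    0.0954]
  [  0.0348    0.1321    0.0982    0.0745    0.0742    0.0535    1.0652]
Total output x = L · d:
  x_0 = 1.1168·41 + 0.0664·25 + 0.1373·80 + 0.1531·80 + 0.0749·22 + 0.1148·86 + 0.1380·29 = 86.2020
  x_1 = 0.0707·41 + 1.1300·25 + 0.0913·80 + 0.1090·80 + 0.0917·22 + 0.1354·86 + 0.1362·29 = 64.7819
  x_2 = 0.1236·41 + 0.0867·25 + 1.0860·80 + 0.1313·80 + 0.0925·22 + 0.1140·86 + 0.1460·29 = 120.6918
  x_3 = 0.0672·41 + 0.0581·25 + 0.1190·80 + 1.0863·80 + 0.0827·22 + 0.0618·86 + 0.0544·29 = 109.3435
  x_4 = 0.0707·41 + 0.0602·25 + 0.0591·80 + 0.1020·80 + 1.0312·22 + 0.0881·86 + 0.0789·29 = 49.8469
  x_5 = 0.0314·41 + 0.1514·25 + 0.0521·80 + 0.1062·80 + 0.0361·22 + 1.1160·86 + 0.0954·29 = 117.2767
  x_6 = 0.0348·41 + 0.1321·25 + 0.0982·80 + 0.0745·80 + 0.0742·22 + 0.0535·86 + 1.0652·29 = 55.6704
Output multipliers (column sums of L):
  Construction: 1.5151
  Energy: 1.6848
  Agriculture: 1.6431
  Textiles: 1.7624
  Finance: 1.4834
  Services: 1.6836
  Chemicals: 1.7142

Textiles (1.7624)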